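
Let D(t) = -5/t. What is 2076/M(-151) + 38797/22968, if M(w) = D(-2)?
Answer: 8687011/10440 ≈ 832.09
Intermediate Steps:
M(w) = 5/2 (M(w) = -5/(-2) = -5*(-½) = 5/2)
2076/M(-151) + 38797/22968 = 2076/(5/2) + 38797/22968 = 2076*(⅖) + 38797*(1/22968) = 4152/5 + 3527/2088 = 8687011/10440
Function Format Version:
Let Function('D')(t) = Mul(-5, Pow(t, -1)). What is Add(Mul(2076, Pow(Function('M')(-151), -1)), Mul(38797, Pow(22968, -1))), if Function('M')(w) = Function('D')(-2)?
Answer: Rational(8687011, 10440) ≈ 832.09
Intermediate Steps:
Function('M')(w) = Rational(5, 2) (Function('M')(w) = Mul(-5, Pow(-2, -1)) = Mul(-5, Rational(-1, 2)) = Rational(5, 2))
Add(Mul(2076, Pow(Function('M')(-151), -1)), Mul(38797, Pow(22968, -1))) = Add(Mul(2076, Pow(Rational(5, 2), -1)), Mul(38797, Pow(22968, -1))) = Add(Mul(2076, Rational(2, 5)), Mul(38797, Rational(1, 22968))) = Add(Rational(4152, 5), Rational(3527, 2088)) = Rational(8687011, 10440)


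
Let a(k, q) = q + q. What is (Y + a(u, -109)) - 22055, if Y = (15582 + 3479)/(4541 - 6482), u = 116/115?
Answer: -43250954/1941 ≈ -22283.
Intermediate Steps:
u = 116/115 (u = 116*(1/115) = 116/115 ≈ 1.0087)
Y = -19061/1941 (Y = 19061/(-1941) = 19061*(-1/1941) = -19061/1941 ≈ -9.8202)
a(k, q) = 2*q
(Y + a(u, -109)) - 22055 = (-19061/1941 + 2*(-109)) - 22055 = (-19061/1941 - 218) - 22055 = -442199/1941 - 22055 = -43250954/1941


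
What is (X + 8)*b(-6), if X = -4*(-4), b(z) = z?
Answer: -144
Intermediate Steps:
X = 16
(X + 8)*b(-6) = (16 + 8)*(-6) = 24*(-6) = -144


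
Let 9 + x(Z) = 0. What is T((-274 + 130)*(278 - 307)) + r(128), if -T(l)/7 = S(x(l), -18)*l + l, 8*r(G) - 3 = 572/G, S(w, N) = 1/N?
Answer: -7067409/256 ≈ -27607.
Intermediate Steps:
x(Z) = -9 (x(Z) = -9 + 0 = -9)
r(G) = 3/8 + 143/(2*G) (r(G) = 3/8 + (572/G)/8 = 3/8 + 143/(2*G))
T(l) = -119*l/18 (T(l) = -7*(l/(-18) + l) = -7*(-l/18 + l) = -119*l/18)
T((-274 + 130)*(278 - 307)) + r(128) = -119*(-274 + 130)*(278 - 307)/18 + (⅛)*(572 + 3*128)/128 = -(-952)*(-29) + (⅛)*(1/128)*(572 + 384) = -119/18*4176 + (⅛)*(1/128)*956 = -27608 + 239/256 = -7067409/256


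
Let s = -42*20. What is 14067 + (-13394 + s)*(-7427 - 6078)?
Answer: 192244237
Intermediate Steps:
s = -840
14067 + (-13394 + s)*(-7427 - 6078) = 14067 + (-13394 - 840)*(-7427 - 6078) = 14067 - 14234*(-13505) = 14067 + 192230170 = 192244237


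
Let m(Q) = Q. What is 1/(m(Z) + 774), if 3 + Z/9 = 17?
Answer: 1/900 ≈ 0.0011111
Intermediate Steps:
Z = 126 (Z = -27 + 9*17 = -27 + 153 = 126)
1/(m(Z) + 774) = 1/(126 + 774) = 1/900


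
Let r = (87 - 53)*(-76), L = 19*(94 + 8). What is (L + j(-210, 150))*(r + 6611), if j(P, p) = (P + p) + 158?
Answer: 8198972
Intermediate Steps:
j(P, p) = 158 + P + p
L = 1938 (L = 19*102 = 1938)
r = -2584 (r = 34*(-76) = -2584)
(L + j(-210, 150))*(r + 6611) = (1938 + (158 - 210 + 150))*(-2584 + 6611) = (1938 + 98)*4027 = 2036*4027 = 8198972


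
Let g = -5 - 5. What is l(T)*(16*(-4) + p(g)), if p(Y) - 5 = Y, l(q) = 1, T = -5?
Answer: -69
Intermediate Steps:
g = -10
p(Y) = 5 + Y
l(T)*(16*(-4) + p(g)) = 1*(16*(-4) + (5 - 10)) = 1*(-64 - 5) = 1*(-69) = -69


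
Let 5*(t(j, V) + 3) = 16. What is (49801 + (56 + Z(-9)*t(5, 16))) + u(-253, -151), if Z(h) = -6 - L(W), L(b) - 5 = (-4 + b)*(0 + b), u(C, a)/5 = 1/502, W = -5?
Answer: 125112983/2510 ≈ 49846.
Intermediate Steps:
t(j, V) = ⅕ (t(j, V) = -3 + (⅕)*16 = -3 + 16/5 = ⅕)
u(C, a) = 5/502
L(b) = 5 + b*(-4 + b) (L(b) = 5 + (-4 + b)*(0 + b) = 5 + (-4 + b)*b = 5 + b*(-4 + b))
Z(h) = -56 (Z(h) = -6 - (5 + (-5)² - 4*(-5)) = -6 - (5 + 25 + 20) = -6 - 1*50 = -6 - 50 = -56)
(49801 + (56 + Z(-9)*t(5, 16))) + u(-253, -151) = (49801 + (56 - 56*⅕)) + 5/502 = (49801 + (56 - 56/5)) + 5/502 = (49801 + 224/5) + 5/502 = 249229/5 + 5/502 = 125112983/2510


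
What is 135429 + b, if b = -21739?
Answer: 113690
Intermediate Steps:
135429 + b = 135429 - 21739 = 113690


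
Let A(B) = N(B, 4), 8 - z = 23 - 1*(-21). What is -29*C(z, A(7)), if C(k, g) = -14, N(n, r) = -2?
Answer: 406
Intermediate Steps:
z = -36 (z = 8 - (23 - 1*(-21)) = 8 - (23 + 21) = 8 - 1*44 = 8 - 44 = -36)
A(B) = -2
-29*C(z, A(7)) = -29*(-14) = 406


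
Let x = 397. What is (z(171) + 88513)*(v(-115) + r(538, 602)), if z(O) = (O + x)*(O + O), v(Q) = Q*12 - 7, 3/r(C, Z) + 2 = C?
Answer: -210218674901/536 ≈ -3.9220e+8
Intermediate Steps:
r(C, Z) = 3/(-2 + C)
v(Q) = -7 + 12*Q (v(Q) = 12*Q - 7 = -7 + 12*Q)
z(O) = 2*O*(397 + O) (z(O) = (O + 397)*(O + O) = (397 + O)*(2*O) = 2*O*(397 + O))
(z(171) + 88513)*(v(-115) + r(538, 602)) = (2*171*(397 + 171) + 88513)*((-7 + 12*(-115)) + 3/(-2 + 538)) = (2*171*568 + 88513)*((-7 - 1380) + 3/536) = (194256 + 88513)*(-1387 + 3*(1/536)) = 282769*(-1387 + 3/536) = 282769*(-743429/536) = -210218674901/536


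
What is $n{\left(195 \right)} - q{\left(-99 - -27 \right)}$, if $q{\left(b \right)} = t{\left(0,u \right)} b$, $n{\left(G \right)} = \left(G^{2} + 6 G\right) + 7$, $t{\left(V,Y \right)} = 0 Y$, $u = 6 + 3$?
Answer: $39202$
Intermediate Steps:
$u = 9$
$t{\left(V,Y \right)} = 0$
$n{\left(G \right)} = 7 + G^{2} + 6 G$
$q{\left(b \right)} = 0$ ($q{\left(b \right)} = 0 b = 0$)
$n{\left(195 \right)} - q{\left(-99 - -27 \right)} = \left(7 + 195^{2} + 6 \cdot 195\right) - 0 = \left(7 + 38025 + 1170\right) + 0 = 39202 + 0 = 39202$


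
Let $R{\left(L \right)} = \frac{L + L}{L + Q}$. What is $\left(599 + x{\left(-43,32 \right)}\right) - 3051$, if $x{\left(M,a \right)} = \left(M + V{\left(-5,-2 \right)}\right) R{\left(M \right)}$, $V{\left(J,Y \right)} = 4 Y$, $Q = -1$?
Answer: $- \frac{56137}{22} \approx -2551.7$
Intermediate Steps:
$R{\left(L \right)} = \frac{2 L}{-1 + L}$ ($R{\left(L \right)} = \frac{L + L}{L - 1} = \frac{2 L}{-1 + L}$)
$x{\left(M,a \right)} = \frac{2 M \left(-8 + M\right)}{-1 + M}$ ($x{\left(M,a \right)} = \left(M + 4 \left(-2\right)\right) \frac{2 M}{-1 + M} = \left(M - 8\right) \frac{2 M}{-1 + M} = \left(-8 + M\right) \frac{2 M}{-1 + M} = \frac{2 M \left(-8 + M\right)}{-1 + M}$)
$\left(599 + x{\left(-43,32 \right)}\right) - 3051 = \left(599 + 2 \left(-43\right) \frac{1}{-1 - 43} \left(-8 - 43\right)\right) - 3051 = \left(599 + 2 \left(-43\right) \frac{1}{-44} \left(-51\right)\right) - 3051 = \left(599 + 2 \left(-43\right) \left(- \frac{1}{44}\right) \left(-51\right)\right) - 3051 = \left(599 - \frac{2193}{22}\right) - 3051 = \frac{10985}{22} - 3051 = - \frac{56137}{22}$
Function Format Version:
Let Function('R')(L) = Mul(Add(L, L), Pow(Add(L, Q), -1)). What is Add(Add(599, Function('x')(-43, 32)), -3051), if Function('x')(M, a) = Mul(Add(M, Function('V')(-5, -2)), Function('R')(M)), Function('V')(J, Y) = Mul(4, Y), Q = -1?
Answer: Rational(-56137, 22) ≈ -2551.7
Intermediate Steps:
Function('R')(L) = Mul(2, L, Pow(Add(-1, L), -1)) (Function('R')(L) = Mul(Add(L, L), Pow(Add(L, -1), -1)) = Mul(Mul(2, L), Pow(Add(-1, L), -1)) = Mul(2, L, Pow(Add(-1, L), -1)))
Function('x')(M, a) = Mul(2, M, Pow(Add(-1, M), -1), Add(-8, M)) (Function('x')(M, a) = Mul(Add(M, Mul(4, -2)), Mul(2, M, Pow(Add(-1, M), -1))) = Mul(Add(M, -8), Mul(2, M, Pow(Add(-1, M), -1))) = Mul(Add(-8, M), Mul(2, M, Pow(Add(-1, M), -1))) = Mul(2, M, Pow(Add(-1, M), -1), Add(-8, M)))
Add(Add(599, Function('x')(-43, 32)), -3051) = Add(Add(599, Mul(2, -43, Pow(Add(-1, -43), -1), Add(-8, -43))), -3051) = Add(Add(599, Mul(2, -43, Pow(-44, -1), -51)), -3051) = Add(Add(599, Mul(2, -43, Rational(-1, 44), -51)), -3051) = Add(Add(599, Rational(-2193, 22)), -3051) = Add(Rational(10985, 22), -3051) = Rational(-56137, 22)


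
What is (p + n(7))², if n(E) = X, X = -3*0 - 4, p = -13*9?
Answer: 14641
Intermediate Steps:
p = -117
X = -4 (X = 0 - 4 = -4)
n(E) = -4
(p + n(7))² = (-117 - 4)² = (-121)² = 14641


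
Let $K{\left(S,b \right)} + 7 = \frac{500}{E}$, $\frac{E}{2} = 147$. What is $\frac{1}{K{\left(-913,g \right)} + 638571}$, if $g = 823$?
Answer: $\frac{147}{93869158} \approx 1.566 \cdot 10^{-6}$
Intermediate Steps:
$E = 294$ ($E = 2 \cdot 147 = 294$)
$K{\left(S,b \right)} = - \frac{779}{147}$ ($K{\left(S,b \right)} = -7 + \frac{500}{294} = -7 + 500 \cdot \frac{1}{294} = -7 + \frac{250}{147} = - \frac{779}{147}$)
$\frac{1}{K{\left(-913,g \right)} + 638571} = \frac{1}{- \frac{779}{147} + 638571} = \frac{1}{\frac{93869158}{147}} = \frac{147}{93869158}$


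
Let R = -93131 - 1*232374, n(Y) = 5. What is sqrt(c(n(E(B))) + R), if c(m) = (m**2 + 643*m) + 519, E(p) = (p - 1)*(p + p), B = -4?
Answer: I*sqrt(321746) ≈ 567.23*I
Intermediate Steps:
E(p) = 2*p*(-1 + p) (E(p) = (-1 + p)*(2*p) = 2*p*(-1 + p))
c(m) = 519 + m**2 + 643*m
R = -325505 (R = -93131 - 232374 = -325505)
sqrt(c(n(E(B))) + R) = sqrt((519 + 5**2 + 643*5) - 325505) = sqrt((519 + 25 + 3215) - 325505) = sqrt(3759 - 325505) = sqrt(-321746) = I*sqrt(321746)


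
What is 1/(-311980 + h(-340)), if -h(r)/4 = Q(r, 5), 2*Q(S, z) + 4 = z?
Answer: -1/311982 ≈ -3.2053e-6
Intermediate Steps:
Q(S, z) = -2 + z/2
h(r) = -2 (h(r) = -4*(-2 + (½)*5) = -4*(-2 + 5/2) = -4*½ = -2)
1/(-311980 + h(-340)) = 1/(-311980 - 2) = 1/(-311982) = -1/311982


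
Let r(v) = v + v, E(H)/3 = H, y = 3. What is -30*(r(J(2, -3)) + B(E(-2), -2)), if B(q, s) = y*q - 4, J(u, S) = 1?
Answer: 600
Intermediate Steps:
E(H) = 3*H
r(v) = 2*v
B(q, s) = -4 + 3*q (B(q, s) = 3*q - 4 = -4 + 3*q)
-30*(r(J(2, -3)) + B(E(-2), -2)) = -30*(2*1 + (-4 + 3*(3*(-2)))) = -30*(2 + (-4 + 3*(-6))) = -30*(2 + (-4 - 18)) = -30*(2 - 22) = -30*(-20) = 600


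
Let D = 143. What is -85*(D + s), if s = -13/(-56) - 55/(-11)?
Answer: -705585/56 ≈ -12600.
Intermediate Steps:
s = 293/56 (s = -13*(-1/56) - 55*(-1/11) = 13/56 + 5 = 293/56 ≈ 5.2321)
-85*(D + s) = -85*(143 + 293/56) = -85*8301/56 = -705585/56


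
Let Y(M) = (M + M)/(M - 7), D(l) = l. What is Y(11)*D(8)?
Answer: 44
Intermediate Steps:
Y(M) = 2*M/(-7 + M) (Y(M) = (2*M)/(-7 + M) = 2*M/(-7 + M))
Y(11)*D(8) = (2*11/(-7 + 11))*8 = (2*11/4)*8 = (2*11*(1/4))*8 = (11/2)*8 = 44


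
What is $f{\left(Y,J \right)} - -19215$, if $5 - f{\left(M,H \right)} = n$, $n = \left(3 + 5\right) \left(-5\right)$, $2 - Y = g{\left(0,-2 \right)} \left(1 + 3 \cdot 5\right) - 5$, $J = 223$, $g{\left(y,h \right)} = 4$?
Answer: $19260$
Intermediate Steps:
$Y = -57$ ($Y = 2 - \left(4 \left(1 + 3 \cdot 5\right) - 5\right) = 2 - \left(4 \left(1 + 15\right) - 5\right) = 2 - \left(4 \cdot 16 - 5\right) = 2 - \left(64 - 5\right) = 2 - 59 = -57$)
$n = -40$ ($n = 8 \left(-5\right) = -40$)
$f{\left(M,H \right)} = 45$ ($f{\left(M,H \right)} = 5 - -40 = 5 + 40 = 45$)
$f{\left(Y,J \right)} - -19215 = 45 - -19215 = 45 + 19215 = 19260$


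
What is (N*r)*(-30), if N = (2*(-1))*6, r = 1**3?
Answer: 360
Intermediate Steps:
r = 1
N = -12 (N = -2*6 = -12)
(N*r)*(-30) = -12*1*(-30) = -12*(-30) = 360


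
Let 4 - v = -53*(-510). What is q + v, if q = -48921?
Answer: -75947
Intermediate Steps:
v = -27026 (v = 4 - (-53)*(-510) = 4 - 1*27030 = 4 - 27030 = -27026)
q + v = -48921 - 27026 = -75947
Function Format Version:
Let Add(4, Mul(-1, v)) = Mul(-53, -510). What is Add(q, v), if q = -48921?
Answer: -75947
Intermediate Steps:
v = -27026 (v = Add(4, Mul(-1, Mul(-53, -510))) = Add(4, Mul(-1, 27030)) = Add(4, -27030) = -27026)
Add(q, v) = Add(-48921, -27026) = -75947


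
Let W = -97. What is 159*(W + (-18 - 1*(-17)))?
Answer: -15582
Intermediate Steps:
159*(W + (-18 - 1*(-17))) = 159*(-97 + (-18 - 1*(-17))) = 159*(-97 + (-18 + 17)) = 159*(-97 - 1) = 159*(-98) = -15582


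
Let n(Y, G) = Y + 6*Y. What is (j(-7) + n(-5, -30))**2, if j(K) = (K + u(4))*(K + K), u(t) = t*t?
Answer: 25921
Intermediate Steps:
n(Y, G) = 7*Y
u(t) = t**2
j(K) = 2*K*(16 + K) (j(K) = (K + 4**2)*(K + K) = (K + 16)*(2*K) = (16 + K)*(2*K) = 2*K*(16 + K))
(j(-7) + n(-5, -30))**2 = (2*(-7)*(16 - 7) + 7*(-5))**2 = (2*(-7)*9 - 35)**2 = (-126 - 35)**2 = (-161)**2 = 25921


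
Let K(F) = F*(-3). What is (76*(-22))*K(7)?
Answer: 35112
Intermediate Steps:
K(F) = -3*F
(76*(-22))*K(7) = (76*(-22))*(-3*7) = -1672*(-21) = 35112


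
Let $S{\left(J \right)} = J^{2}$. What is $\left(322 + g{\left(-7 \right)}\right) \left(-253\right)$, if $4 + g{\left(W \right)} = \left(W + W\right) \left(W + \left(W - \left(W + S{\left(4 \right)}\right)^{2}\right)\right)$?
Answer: $-416944$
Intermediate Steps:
$g{\left(W \right)} = -4 + 2 W \left(- \left(16 + W\right)^{2} + 2 W\right)$ ($g{\left(W \right)} = -4 + \left(W + W\right) \left(W + \left(W - \left(W + 4^{2}\right)^{2}\right)\right) = -4 + 2 W \left(W + \left(W - \left(W + 16\right)^{2}\right)\right) = -4 + 2 W \left(W + \left(W - \left(16 + W\right)^{2}\right)\right) = -4 + 2 W \left(- \left(16 + W\right)^{2} + 2 W\right)$)
$\left(322 + g{\left(-7 \right)}\right) \left(-253\right) = \left(322 - \left(4 - 196 - 14 \left(16 - 7\right)^{2}\right)\right) \left(-253\right) = \left(322 - \left(-192 - 1134\right)\right) \left(-253\right) = \left(322 + \left(-4 + 196 + 1134\right)\right) \left(-253\right) = \left(322 + 1326\right) \left(-253\right) = 1648 \left(-253\right) = -416944$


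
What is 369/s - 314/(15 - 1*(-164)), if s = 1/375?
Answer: 24768811/179 ≈ 1.3837e+5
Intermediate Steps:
s = 1/375 ≈ 0.0026667
369/s - 314/(15 - 1*(-164)) = 369/(1/375) - 314/(15 - 1*(-164)) = 369*375 - 314/(15 + 164) = 138375 - 314/179 = 24768811/179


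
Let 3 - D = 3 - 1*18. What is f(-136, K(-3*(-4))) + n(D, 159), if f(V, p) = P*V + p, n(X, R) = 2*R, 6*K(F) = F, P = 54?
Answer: -7024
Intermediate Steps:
K(F) = F/6
D = 18 (D = 3 - (3 - 1*18) = 3 - (3 - 18) = 3 - 1*(-15) = 3 + 15 = 18)
f(V, p) = p + 54*V (f(V, p) = 54*V + p = p + 54*V)
f(-136, K(-3*(-4))) + n(D, 159) = ((-3*(-4))/6 + 54*(-136)) + 2*159 = ((⅙)*12 - 7344) + 318 = (2 - 7344) + 318 = -7342 + 318 = -7024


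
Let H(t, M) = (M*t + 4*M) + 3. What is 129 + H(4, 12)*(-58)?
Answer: -5613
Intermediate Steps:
H(t, M) = 3 + 4*M + M*t (H(t, M) = (4*M + M*t) + 3 = 3 + 4*M + M*t)
129 + H(4, 12)*(-58) = 129 + (3 + 4*12 + 12*4)*(-58) = 129 + (3 + 48 + 48)*(-58) = 129 + 99*(-58) = 129 - 5742 = -5613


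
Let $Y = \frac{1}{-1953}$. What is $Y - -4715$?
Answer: $\frac{9208394}{1953} \approx 4715.0$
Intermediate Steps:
$Y = - \frac{1}{1953} \approx -0.00051203$
$Y - -4715 = - \frac{1}{1953} - -4715 = - \frac{1}{1953} + 4715 = \frac{9208394}{1953}$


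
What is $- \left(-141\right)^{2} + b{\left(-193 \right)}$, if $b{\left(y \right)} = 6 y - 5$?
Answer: $-21044$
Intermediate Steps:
$b{\left(y \right)} = -5 + 6 y$
$- \left(-141\right)^{2} + b{\left(-193 \right)} = - \left(-141\right)^{2} + \left(-5 + 6 \left(-193\right)\right) = \left(-1\right) 19881 - 1163 = -19881 - 1163 = -21044$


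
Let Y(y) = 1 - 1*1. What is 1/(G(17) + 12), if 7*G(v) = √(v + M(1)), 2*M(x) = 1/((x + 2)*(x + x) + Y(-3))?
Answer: 7056/84467 - 14*√615/84467 ≈ 0.079425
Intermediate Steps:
Y(y) = 0 (Y(y) = 1 - 1 = 0)
M(x) = 1/(4*x*(2 + x)) (M(x) = 1/(2*((x + 2)*(x + x) + 0)) = 1/(2*((2 + x)*(2*x) + 0)) = 1/(2*(2*x*(2 + x) + 0)) = 1/(2*((2*x*(2 + x)))) = (1/(2*x*(2 + x)))/2 = 1/(4*x*(2 + x)))
G(v) = √(1/12 + v)/7 (G(v) = √(v + (¼)/(1*(2 + 1)))/7 = √(v + (¼)*1/3)/7 = √(v + (¼)*1*(⅓))/7 = √(v + 1/12)/7 = √(1/12 + v)/7)
1/(G(17) + 12) = 1/(√(3 + 36*17)/42 + 12) = 1/(√(3 + 612)/42 + 12) = 1/(√615/42 + 12) = 1/(12 + √615/42)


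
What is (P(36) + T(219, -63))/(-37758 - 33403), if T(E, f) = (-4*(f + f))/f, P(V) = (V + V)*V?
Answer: -2584/71161 ≈ -0.036312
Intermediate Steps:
P(V) = 2*V² (P(V) = (2*V)*V = 2*V²)
T(E, f) = -8 (T(E, f) = (-8*f)/f = -8)
(P(36) + T(219, -63))/(-37758 - 33403) = (2*36² - 8)/(-37758 - 33403) = (2*1296 - 8)/(-71161) = (2592 - 8)*(-1/71161) = 2584*(-1/71161) = -2584/71161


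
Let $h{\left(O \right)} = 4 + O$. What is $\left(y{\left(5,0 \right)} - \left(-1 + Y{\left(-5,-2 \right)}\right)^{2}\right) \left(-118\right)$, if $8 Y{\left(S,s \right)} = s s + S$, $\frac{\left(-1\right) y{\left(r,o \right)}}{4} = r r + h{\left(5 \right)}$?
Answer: $\frac{518315}{32} \approx 16197.0$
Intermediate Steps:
$y{\left(r,o \right)} = -36 - 4 r^{2}$ ($y{\left(r,o \right)} = - 4 \left(r r + \left(4 + 5\right)\right) = - 4 \left(r^{2} + 9\right) = - 4 \left(9 + r^{2}\right) = -36 - 4 r^{2}$)
$Y{\left(S,s \right)} = \frac{S}{8} + \frac{s^{2}}{8}$ ($Y{\left(S,s \right)} = \frac{s s + S}{8} = \frac{s^{2} + S}{8} = \frac{S + s^{2}}{8} = \frac{S}{8} + \frac{s^{2}}{8}$)
$\left(y{\left(5,0 \right)} - \left(-1 + Y{\left(-5,-2 \right)}\right)^{2}\right) \left(-118\right) = \left(\left(-36 - 4 \cdot 5^{2}\right) - \left(-1 + \left(\frac{1}{8} \left(-5\right) + \frac{\left(-2\right)^{2}}{8}\right)\right)^{2}\right) \left(-118\right) = \left(\left(-36 - 100\right) - \left(-1 + \left(- \frac{5}{8} + \frac{1}{8} \cdot 4\right)\right)^{2}\right) \left(-118\right) = \left(\left(-36 - 100\right) - \left(-1 + \left(- \frac{5}{8} + \frac{1}{2}\right)\right)^{2}\right) \left(-118\right) = \left(-136 - \left(-1 - \frac{1}{8}\right)^{2}\right) \left(-118\right) = \left(-136 - \left(- \frac{9}{8}\right)^{2}\right) \left(-118\right) = \left(-136 - \frac{81}{64}\right) \left(-118\right) = \left(- \frac{8785}{64}\right) \left(-118\right) = \frac{518315}{32}$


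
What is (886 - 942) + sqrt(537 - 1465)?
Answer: -56 + 4*I*sqrt(58) ≈ -56.0 + 30.463*I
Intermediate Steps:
(886 - 942) + sqrt(537 - 1465) = -56 + sqrt(-928) = -56 + 4*I*sqrt(58)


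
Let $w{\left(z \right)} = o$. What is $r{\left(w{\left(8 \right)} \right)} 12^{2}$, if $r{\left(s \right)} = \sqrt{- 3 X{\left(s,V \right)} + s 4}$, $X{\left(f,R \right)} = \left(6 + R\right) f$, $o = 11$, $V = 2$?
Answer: $288 i \sqrt{55} \approx 2135.9 i$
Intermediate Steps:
$X{\left(f,R \right)} = f \left(6 + R\right)$
$w{\left(z \right)} = 11$
$r{\left(s \right)} = 2 \sqrt{5} \sqrt{- s}$ ($r{\left(s \right)} = \sqrt{- 3 s \left(6 + 2\right) + s 4} = \sqrt{- 3 s 8 + 4 s} = \sqrt{- 3 \cdot 8 s + 4 s} = \sqrt{- 24 s + 4 s} = \sqrt{- 20 s} = 2 \sqrt{5} \sqrt{- s}$)
$r{\left(w{\left(8 \right)} \right)} 12^{2} = 2 \sqrt{5} \sqrt{\left(-1\right) 11} \cdot 12^{2} = 2 \sqrt{5} \sqrt{-11} \cdot 144 = 2 \sqrt{5} i \sqrt{11} \cdot 144 = 2 i \sqrt{55} \cdot 144 = 288 i \sqrt{55}$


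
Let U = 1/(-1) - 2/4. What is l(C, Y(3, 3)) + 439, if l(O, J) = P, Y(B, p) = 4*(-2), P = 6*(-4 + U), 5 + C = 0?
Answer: 406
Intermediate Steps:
U = -3/2 (U = 1*(-1) - 2*1/4 = -1 - 1/2 = -3/2 ≈ -1.5000)
C = -5 (C = -5 + 0 = -5)
P = -33 (P = 6*(-4 - 3/2) = 6*(-11/2) = -33)
Y(B, p) = -8
l(O, J) = -33
l(C, Y(3, 3)) + 439 = -33 + 439 = 406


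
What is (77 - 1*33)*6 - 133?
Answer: 131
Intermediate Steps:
(77 - 1*33)*6 - 133 = (77 - 33)*6 - 133 = 44*6 - 133 = 264 - 133 = 131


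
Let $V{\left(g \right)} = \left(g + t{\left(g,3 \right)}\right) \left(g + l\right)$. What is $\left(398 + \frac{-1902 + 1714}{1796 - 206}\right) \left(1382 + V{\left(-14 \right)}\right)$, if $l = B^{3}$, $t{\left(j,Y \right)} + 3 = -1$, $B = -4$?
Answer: $\frac{881256376}{795} \approx 1.1085 \cdot 10^{6}$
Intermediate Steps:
$t{\left(j,Y \right)} = -4$ ($t{\left(j,Y \right)} = -3 - 1 = -4$)
$l = -64$ ($l = \left(-4\right)^{3} = -64$)
$V{\left(g \right)} = \left(-64 + g\right) \left(-4 + g\right)$ ($V{\left(g \right)} = \left(g - 4\right) \left(g - 64\right) = \left(-4 + g\right) \left(-64 + g\right) = \left(-64 + g\right) \left(-4 + g\right)$)
$\left(398 + \frac{-1902 + 1714}{1796 - 206}\right) \left(1382 + V{\left(-14 \right)}\right) = \left(398 + \frac{-1902 + 1714}{1796 - 206}\right) \left(1382 + \left(256 + \left(-14\right)^{2} - -952\right)\right) = \left(398 - \frac{188}{1590}\right) \left(1382 + \left(256 + 196 + 952\right)\right) = \left(398 - \frac{94}{795}\right) \left(1382 + 1404\right) = \left(398 - \frac{94}{795}\right) 2786 = \frac{316316}{795} \cdot 2786 = \frac{881256376}{795}$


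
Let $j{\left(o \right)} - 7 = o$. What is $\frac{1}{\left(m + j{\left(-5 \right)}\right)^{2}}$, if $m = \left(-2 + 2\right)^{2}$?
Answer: $\frac{1}{4} \approx 0.25$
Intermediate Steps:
$j{\left(o \right)} = 7 + o$
$m = 0$ ($m = 0^{2} = 0$)
$\frac{1}{\left(m + j{\left(-5 \right)}\right)^{2}} = \frac{1}{\left(0 + \left(7 - 5\right)\right)^{2}} = \frac{1}{\left(0 + 2\right)^{2}} = \frac{1}{2^{2}} = \frac{1}{4}$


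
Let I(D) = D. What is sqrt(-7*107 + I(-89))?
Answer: I*sqrt(838) ≈ 28.948*I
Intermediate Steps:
sqrt(-7*107 + I(-89)) = sqrt(-7*107 - 89) = sqrt(-749 - 89) = sqrt(-838) = I*sqrt(838)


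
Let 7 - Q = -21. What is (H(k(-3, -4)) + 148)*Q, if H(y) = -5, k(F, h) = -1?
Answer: 4004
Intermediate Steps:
Q = 28 (Q = 7 - 1*(-21) = 7 + 21 = 28)
(H(k(-3, -4)) + 148)*Q = (-5 + 148)*28 = 143*28 = 4004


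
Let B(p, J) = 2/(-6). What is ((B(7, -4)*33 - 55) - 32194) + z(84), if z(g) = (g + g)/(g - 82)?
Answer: -32176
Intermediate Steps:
B(p, J) = -1/3 (B(p, J) = 2*(-1/6) = -1/3)
z(g) = 2*g/(-82 + g) (z(g) = (2*g)/(-82 + g) = 2*g/(-82 + g))
((B(7, -4)*33 - 55) - 32194) + z(84) = ((-1/3*33 - 55) - 32194) + 2*84/(-82 + 84) = ((-11 - 55) - 32194) + 2*84/2 = (-66 - 32194) + 2*84*(1/2) = -32260 + 84 = -32176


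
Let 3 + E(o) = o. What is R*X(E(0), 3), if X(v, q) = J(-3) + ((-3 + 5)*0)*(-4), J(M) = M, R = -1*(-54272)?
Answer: -162816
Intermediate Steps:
E(o) = -3 + o
R = 54272
X(v, q) = -3 (X(v, q) = -3 + ((-3 + 5)*0)*(-4) = -3 + (2*0)*(-4) = -3 + 0*(-4) = -3 + 0 = -3)
R*X(E(0), 3) = 54272*(-3) = -162816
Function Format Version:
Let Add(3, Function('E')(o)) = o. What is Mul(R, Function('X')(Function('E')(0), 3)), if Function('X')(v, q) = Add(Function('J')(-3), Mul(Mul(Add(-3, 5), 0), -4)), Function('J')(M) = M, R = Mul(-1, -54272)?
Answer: -162816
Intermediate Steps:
Function('E')(o) = Add(-3, o)
R = 54272
Function('X')(v, q) = -3 (Function('X')(v, q) = Add(-3, Mul(Mul(Add(-3, 5), 0), -4)) = Add(-3, Mul(Mul(2, 0), -4)) = Add(-3, Mul(0, -4)) = Add(-3, 0) = -3)
Mul(R, Function('X')(Function('E')(0), 3)) = Mul(54272, -3) = -162816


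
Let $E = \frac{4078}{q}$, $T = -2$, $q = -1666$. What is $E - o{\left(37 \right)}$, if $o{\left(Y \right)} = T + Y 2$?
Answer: $- \frac{62015}{833} \approx -74.448$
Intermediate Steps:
$o{\left(Y \right)} = -2 + 2 Y$ ($o{\left(Y \right)} = -2 + Y 2 = -2 + 2 Y$)
$E = - \frac{2039}{833}$ ($E = \frac{4078}{-1666} = 4078 \left(- \frac{1}{1666}\right) = - \frac{2039}{833} \approx -2.4478$)
$E - o{\left(37 \right)} = - \frac{2039}{833} - \left(-2 + 2 \cdot 37\right) = - \frac{2039}{833} - \left(-2 + 74\right) = - \frac{2039}{833} - 72 = - \frac{62015}{833}$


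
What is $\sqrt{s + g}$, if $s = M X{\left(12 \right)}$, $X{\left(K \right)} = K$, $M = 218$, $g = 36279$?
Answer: $\sqrt{38895} \approx 197.22$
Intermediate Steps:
$s = 2616$ ($s = 218 \cdot 12 = 2616$)
$\sqrt{s + g} = \sqrt{2616 + 36279} = \sqrt{38895}$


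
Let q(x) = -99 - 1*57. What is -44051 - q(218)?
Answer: -43895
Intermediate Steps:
q(x) = -156 (q(x) = -99 - 57 = -156)
-44051 - q(218) = -44051 - 1*(-156) = -44051 + 156 = -43895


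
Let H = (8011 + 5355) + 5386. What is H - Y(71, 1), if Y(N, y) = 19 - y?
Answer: 18734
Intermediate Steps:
H = 18752 (H = 13366 + 5386 = 18752)
H - Y(71, 1) = 18752 - (19 - 1*1) = 18752 - (19 - 1) = 18752 - 1*18 = 18752 - 18 = 18734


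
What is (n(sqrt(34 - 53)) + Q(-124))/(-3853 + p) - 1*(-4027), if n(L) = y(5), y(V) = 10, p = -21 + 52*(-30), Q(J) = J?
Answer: 575864/143 ≈ 4027.0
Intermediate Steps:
p = -1581 (p = -21 - 1560 = -1581)
n(L) = 10
(n(sqrt(34 - 53)) + Q(-124))/(-3853 + p) - 1*(-4027) = (10 - 124)/(-3853 - 1581) - 1*(-4027) = -114/(-5434) + 4027 = -114*(-1/5434) + 4027 = 3/143 + 4027 = 575864/143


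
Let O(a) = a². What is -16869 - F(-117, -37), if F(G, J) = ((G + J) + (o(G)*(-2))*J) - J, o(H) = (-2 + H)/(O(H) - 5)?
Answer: -114612781/6842 ≈ -16751.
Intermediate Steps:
o(H) = (-2 + H)/(-5 + H²) (o(H) = (-2 + H)/(H² - 5) = (-2 + H)/(-5 + H²))
F(G, J) = G - 2*J*(-2 + G)/(-5 + G²) (F(G, J) = ((G + J) + (((-2 + G)/(-5 + G²))*(-2))*J) - J = ((G + J) + (-2*(-2 + G)/(-5 + G²))*J) - J = ((G + J) - 2*J*(-2 + G)/(-5 + G²)) - J = (G + J - 2*J*(-2 + G)/(-5 + G²)) - J = G - 2*J*(-2 + G)/(-5 + G²))
-16869 - F(-117, -37) = -16869 - (-117*(-5 + (-117)²) - 2*(-37)*(-2 - 117))/(-5 + (-117)²) = -16869 - (-117*(-5 + 13689) - 2*(-37)*(-119))/(-5 + 13689) = -16869 - (-117*13684 - 8806)/13684 = -16869 - (-1601028 - 8806)/13684 = -16869 - (-1609834)/13684 = -16869 - 1*(-804917/6842) = -16869 + 804917/6842 = -114612781/6842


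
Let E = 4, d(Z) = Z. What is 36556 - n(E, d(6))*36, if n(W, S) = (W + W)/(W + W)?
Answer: 36520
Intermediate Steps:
n(W, S) = 1 (n(W, S) = (2*W)/((2*W)) = (2*W)*(1/(2*W)) = 1)
36556 - n(E, d(6))*36 = 36556 - 36 = 36520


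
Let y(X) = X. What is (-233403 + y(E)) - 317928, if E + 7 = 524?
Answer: -550814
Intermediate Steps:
E = 517 (E = -7 + 524 = 517)
(-233403 + y(E)) - 317928 = (-233403 + 517) - 317928 = -232886 - 317928 = -550814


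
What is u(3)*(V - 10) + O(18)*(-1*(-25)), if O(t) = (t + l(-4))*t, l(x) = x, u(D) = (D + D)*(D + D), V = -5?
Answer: 5760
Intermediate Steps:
u(D) = 4*D² (u(D) = (2*D)*(2*D) = 4*D²)
O(t) = t*(-4 + t) (O(t) = (t - 4)*t = (-4 + t)*t = t*(-4 + t))
u(3)*(V - 10) + O(18)*(-1*(-25)) = (4*3²)*(-5 - 10) + (18*(-4 + 18))*(-1*(-25)) = (4*9)*(-15) + (18*14)*25 = 36*(-15) + 252*25 = -540 + 6300 = 5760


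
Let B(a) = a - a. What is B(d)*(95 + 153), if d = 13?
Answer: 0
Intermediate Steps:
B(a) = 0
B(d)*(95 + 153) = 0*(95 + 153) = 0*248 = 0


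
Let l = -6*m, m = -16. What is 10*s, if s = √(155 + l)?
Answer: 10*√251 ≈ 158.43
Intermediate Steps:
l = 96 (l = -6*(-16) = 96)
s = √251 (s = √(155 + 96) = √251 ≈ 15.843)
10*s = 10*√251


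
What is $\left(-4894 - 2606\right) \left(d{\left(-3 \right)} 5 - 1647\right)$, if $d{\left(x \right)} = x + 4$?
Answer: $12315000$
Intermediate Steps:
$d{\left(x \right)} = 4 + x$
$\left(-4894 - 2606\right) \left(d{\left(-3 \right)} 5 - 1647\right) = \left(-4894 - 2606\right) \left(\left(4 - 3\right) 5 - 1647\right) = - 7500 \left(1 \cdot 5 - 1647\right) = - 7500 \left(5 - 1647\right) = \left(-7500\right) \left(-1642\right) = 12315000$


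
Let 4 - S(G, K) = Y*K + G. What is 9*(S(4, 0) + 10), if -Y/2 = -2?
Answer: 90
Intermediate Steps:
Y = 4 (Y = -2*(-2) = 4)
S(G, K) = 4 - G - 4*K (S(G, K) = 4 - (4*K + G) = 4 - (G + 4*K) = 4 + (-G - 4*K) = 4 - G - 4*K)
9*(S(4, 0) + 10) = 9*((4 - 1*4 - 4*0) + 10) = 9*((4 - 4 + 0) + 10) = 9*(0 + 10) = 9*10 = 90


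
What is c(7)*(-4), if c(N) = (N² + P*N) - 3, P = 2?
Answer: -240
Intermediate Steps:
c(N) = -3 + N² + 2*N (c(N) = (N² + 2*N) - 3 = -3 + N² + 2*N)
c(7)*(-4) = (-3 + 7² + 2*7)*(-4) = (-3 + 49 + 14)*(-4) = 60*(-4) = -240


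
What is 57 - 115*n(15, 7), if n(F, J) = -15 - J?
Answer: 2587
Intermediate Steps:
57 - 115*n(15, 7) = 57 - 115*(-15 - 1*7) = 57 - 115*(-15 - 7) = 57 - 115*(-22) = 57 + 2530 = 2587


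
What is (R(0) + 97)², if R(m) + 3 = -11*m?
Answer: 8836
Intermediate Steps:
R(m) = -3 - 11*m
(R(0) + 97)² = ((-3 - 11*0) + 97)² = ((-3 + 0) + 97)² = (-3 + 97)² = 94² = 8836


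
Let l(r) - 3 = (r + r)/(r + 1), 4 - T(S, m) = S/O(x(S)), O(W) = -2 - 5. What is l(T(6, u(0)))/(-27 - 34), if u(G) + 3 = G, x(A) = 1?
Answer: -191/2501 ≈ -0.076369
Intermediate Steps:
u(G) = -3 + G
O(W) = -7
T(S, m) = 4 + S/7 (T(S, m) = 4 - S/(-7) = 4 - S*(-1)/7 = 4 - (-1)*S/7 = 4 + S/7)
l(r) = 3 + 2*r/(1 + r) (l(r) = 3 + (r + r)/(r + 1) = 3 + (2*r)/(1 + r) = 3 + 2*r/(1 + r))
l(T(6, u(0)))/(-27 - 34) = ((3 + 5*(4 + (1/7)*6))/(1 + (4 + (1/7)*6)))/(-27 - 34) = ((3 + 5*(4 + 6/7))/(1 + (4 + 6/7)))/(-61) = -(3 + 5*(34/7))/(61*(1 + 34/7)) = -(3 + 170/7)/(61*41/7) = -7*191/(2501*7) = -1/61*191/41 = -191/2501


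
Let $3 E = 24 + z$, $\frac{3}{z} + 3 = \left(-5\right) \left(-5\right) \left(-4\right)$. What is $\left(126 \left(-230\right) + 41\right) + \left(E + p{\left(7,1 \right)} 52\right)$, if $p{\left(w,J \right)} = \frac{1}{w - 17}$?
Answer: $- \frac{14902148}{515} \approx -28936.0$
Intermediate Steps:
$p{\left(w,J \right)} = \frac{1}{-17 + w}$
$z = - \frac{3}{103}$ ($z = \frac{3}{-3 + \left(-5\right) \left(-5\right) \left(-4\right)} = \frac{3}{-3 + 25 \left(-4\right)} = \frac{3}{-3 - 100} = \frac{3}{-103} = 3 \left(- \frac{1}{103}\right) = - \frac{3}{103} \approx -0.029126$)
$E = \frac{823}{103}$ ($E = \frac{24 - \frac{3}{103}}{3} = \frac{1}{3} \cdot \frac{2469}{103} = \frac{823}{103} \approx 7.9903$)
$\left(126 \left(-230\right) + 41\right) + \left(E + p{\left(7,1 \right)} 52\right) = \left(126 \left(-230\right) + 41\right) + \left(\frac{823}{103} + \frac{1}{-17 + 7} \cdot 52\right) = \left(-28980 + 41\right) + \left(\frac{823}{103} + \frac{1}{-10} \cdot 52\right) = -28939 + \left(\frac{823}{103} - \frac{26}{5}\right) = -28939 + \frac{1437}{515} = - \frac{14902148}{515}$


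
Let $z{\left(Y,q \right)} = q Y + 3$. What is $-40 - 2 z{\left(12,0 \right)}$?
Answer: $-46$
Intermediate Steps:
$z{\left(Y,q \right)} = 3 + Y q$ ($z{\left(Y,q \right)} = Y q + 3 = 3 + Y q$)
$-40 - 2 z{\left(12,0 \right)} = -40 - 2 \left(3 + 12 \cdot 0\right) = -40 - 2 \left(3 + 0\right) = -40 - 6 = -46$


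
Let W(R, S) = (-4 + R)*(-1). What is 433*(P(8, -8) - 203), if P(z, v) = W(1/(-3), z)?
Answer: -258068/3 ≈ -86023.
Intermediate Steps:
W(R, S) = 4 - R
P(z, v) = 13/3 (P(z, v) = 4 - 1/(-3) = 4 - 1*(-⅓) = 4 + ⅓ = 13/3)
433*(P(8, -8) - 203) = 433*(13/3 - 203) = 433*(-596/3) = -258068/3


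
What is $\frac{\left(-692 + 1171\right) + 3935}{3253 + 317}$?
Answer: $\frac{2207}{1785} \approx 1.2364$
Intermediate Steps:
$\frac{\left(-692 + 1171\right) + 3935}{3253 + 317} = \frac{479 + 3935}{3570} = 4414 \cdot \frac{1}{3570} = \frac{2207}{1785}$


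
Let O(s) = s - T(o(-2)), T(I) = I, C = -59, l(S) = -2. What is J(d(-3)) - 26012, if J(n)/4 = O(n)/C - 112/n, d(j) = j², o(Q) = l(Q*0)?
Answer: -13839200/531 ≈ -26063.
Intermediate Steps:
o(Q) = -2
O(s) = 2 + s (O(s) = s - 1*(-2) = s + 2 = 2 + s)
J(n) = -8/59 - 448/n - 4*n/59 (J(n) = 4*((2 + n)/(-59) - 112/n) = 4*((2 + n)*(-1/59) - 112/n) = 4*((-2/59 - n/59) - 112/n) = 4*(-2/59 - 112/n - n/59) = -8/59 - 448/n - 4*n/59)
J(d(-3)) - 26012 = 4*(-6608 + (-3)²*(-2 - 1*(-3)²))/(59*((-3)²)) - 26012 = (4/59)*(-6608 + 9*(-2 - 1*9))/9 - 26012 = (4/59)*(⅑)*(-6608 + 9*(-2 - 9)) - 26012 = (4/59)*(⅑)*(-6608 + 9*(-11)) - 26012 = (4/59)*(⅑)*(-6608 - 99) - 26012 = (4/59)*(⅑)*(-6707) - 26012 = -26828/531 - 26012 = -13839200/531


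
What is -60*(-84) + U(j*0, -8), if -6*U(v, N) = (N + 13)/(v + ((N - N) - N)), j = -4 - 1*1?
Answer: 241915/48 ≈ 5039.9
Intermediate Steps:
j = -5 (j = -4 - 1 = -5)
U(v, N) = -(13 + N)/(6*(v - N)) (U(v, N) = -(N + 13)/(6*(v + ((N - N) - N))) = -(13 + N)/(6*(v + (0 - N))) = -(13 + N)/(6*(v - N)))
-60*(-84) + U(j*0, -8) = -60*(-84) + (13 - 8)/(6*(-8 - (-5)*0)) = 5040 + (1/6)*5/(-8 - 1*0) = 5040 + (1/6)*5/(-8 + 0) = 5040 + (1/6)*5/(-8) = 5040 + (1/6)*(-1/8)*5 = 5040 - 5/48 = 241915/48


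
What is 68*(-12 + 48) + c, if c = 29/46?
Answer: 112637/46 ≈ 2448.6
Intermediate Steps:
c = 29/46 (c = 29*(1/46) = 29/46 ≈ 0.63043)
68*(-12 + 48) + c = 68*(-12 + 48) + 29/46 = 68*36 + 29/46 = 2448 + 29/46 = 112637/46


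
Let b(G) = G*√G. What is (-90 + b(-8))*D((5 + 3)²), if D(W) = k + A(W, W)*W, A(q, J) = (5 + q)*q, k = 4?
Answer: -25436520 - 4522048*I*√2 ≈ -2.5437e+7 - 6.3951e+6*I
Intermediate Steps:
A(q, J) = q*(5 + q)
b(G) = G^(3/2)
D(W) = 4 + W²*(5 + W) (D(W) = 4 + (W*(5 + W))*W = 4 + W²*(5 + W))
(-90 + b(-8))*D((5 + 3)²) = (-90 + (-8)^(3/2))*(4 + ((5 + 3)²)²*(5 + (5 + 3)²)) = (-90 - 16*I*√2)*(4 + (8²)²*(5 + 8²)) = (-90 - 16*I*√2)*(4 + 64²*(5 + 64)) = (-90 - 16*I*√2)*(4 + 4096*69) = (-90 - 16*I*√2)*(4 + 282624) = (-90 - 16*I*√2)*282628 = -25436520 - 4522048*I*√2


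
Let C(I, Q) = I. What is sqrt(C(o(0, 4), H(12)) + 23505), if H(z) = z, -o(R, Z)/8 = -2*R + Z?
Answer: sqrt(23473) ≈ 153.21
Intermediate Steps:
o(R, Z) = -8*Z + 16*R (o(R, Z) = -8*(-2*R + Z) = -8*(Z - 2*R) = -8*Z + 16*R)
sqrt(C(o(0, 4), H(12)) + 23505) = sqrt((-8*4 + 16*0) + 23505) = sqrt((-32 + 0) + 23505) = sqrt(-32 + 23505) = sqrt(23473)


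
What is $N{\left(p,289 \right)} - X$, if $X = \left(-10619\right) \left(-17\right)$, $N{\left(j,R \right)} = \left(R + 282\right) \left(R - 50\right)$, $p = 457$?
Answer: $-44054$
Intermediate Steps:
$N{\left(j,R \right)} = \left(-50 + R\right) \left(282 + R\right)$ ($N{\left(j,R \right)} = \left(282 + R\right) \left(-50 + R\right) = \left(-50 + R\right) \left(282 + R\right)$)
$X = 180523$
$N{\left(p,289 \right)} - X = \left(-14100 + 289^{2} + 232 \cdot 289\right) - 180523 = \left(-14100 + 83521 + 67048\right) - 180523 = 136469 - 180523 = -44054$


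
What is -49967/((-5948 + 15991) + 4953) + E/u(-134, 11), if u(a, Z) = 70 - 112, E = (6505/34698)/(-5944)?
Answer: -108207090550747/32474911353696 ≈ -3.3320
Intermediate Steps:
E = -6505/206244912 (E = (6505*(1/34698))*(-1/5944) = (6505/34698)*(-1/5944) = -6505/206244912 ≈ -3.1540e-5)
u(a, Z) = -42
-49967/((-5948 + 15991) + 4953) + E/u(-134, 11) = -49967/((-5948 + 15991) + 4953) - 6505/206244912/(-42) = -49967/(10043 + 4953) - 6505/206244912*(-1/42) = -49967/14996 + 6505/8662286304 = -108207090550747/32474911353696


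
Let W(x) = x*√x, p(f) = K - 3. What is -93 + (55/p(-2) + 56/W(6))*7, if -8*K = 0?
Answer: -664/3 + 98*√6/9 ≈ -194.66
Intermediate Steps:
K = 0 (K = -⅛*0 = 0)
p(f) = -3 (p(f) = 0 - 3 = -3)
W(x) = x^(3/2)
-93 + (55/p(-2) + 56/W(6))*7 = -93 + (55/(-3) + 56/(6^(3/2)))*7 = -93 + (55*(-⅓) + 56/((6*√6)))*7 = -93 + (-55/3 + 56*(√6/36))*7 = -93 + (-55/3 + 14*√6/9)*7 = -93 + (-385/3 + 98*√6/9) = -664/3 + 98*√6/9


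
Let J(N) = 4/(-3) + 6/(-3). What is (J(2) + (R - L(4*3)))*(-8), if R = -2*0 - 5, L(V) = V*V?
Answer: 3656/3 ≈ 1218.7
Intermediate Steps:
L(V) = V²
J(N) = -10/3 (J(N) = 4*(-⅓) + 6*(-⅓) = -4/3 - 2 = -10/3)
R = -5 (R = 0 - 5 = -5)
(J(2) + (R - L(4*3)))*(-8) = (-10/3 + (-5 - (4*3)²))*(-8) = (-10/3 + (-5 - 1*12²))*(-8) = (-10/3 + (-5 - 1*144))*(-8) = (-10/3 + (-5 - 144))*(-8) = (-10/3 - 149)*(-8) = -457/3*(-8) = 3656/3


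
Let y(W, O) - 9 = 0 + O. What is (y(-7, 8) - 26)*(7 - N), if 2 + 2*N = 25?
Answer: 81/2 ≈ 40.500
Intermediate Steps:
y(W, O) = 9 + O (y(W, O) = 9 + (0 + O) = 9 + O)
N = 23/2 (N = -1 + (1/2)*25 = -1 + 25/2 = 23/2 ≈ 11.500)
(y(-7, 8) - 26)*(7 - N) = ((9 + 8) - 26)*(7 - 1*23/2) = (17 - 26)*(7 - 23/2) = -9*(-9/2) = 81/2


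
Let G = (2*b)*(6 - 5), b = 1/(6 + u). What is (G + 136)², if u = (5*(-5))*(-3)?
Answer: 121396324/6561 ≈ 18503.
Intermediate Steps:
u = 75 (u = -25*(-3) = 75)
b = 1/81 (b = 1/(6 + 75) = 1/81 ≈ 0.012346)
G = 2/81 (G = (2*(1/81))*(6 - 5) = (2/81)*1 = 2/81 ≈ 0.024691)
(G + 136)² = (2/81 + 136)² = (11018/81)² = 121396324/6561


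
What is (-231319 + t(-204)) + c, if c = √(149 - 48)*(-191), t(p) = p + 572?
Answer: -230951 - 191*√101 ≈ -2.3287e+5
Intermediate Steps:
t(p) = 572 + p
c = -191*√101 (c = √101*(-191) = -191*√101 ≈ -1919.5)
(-231319 + t(-204)) + c = (-231319 + (572 - 204)) - 191*√101 = (-231319 + 368) - 191*√101 = -230951 - 191*√101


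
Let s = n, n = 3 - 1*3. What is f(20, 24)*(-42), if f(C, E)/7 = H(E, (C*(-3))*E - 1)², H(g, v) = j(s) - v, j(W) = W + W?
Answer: -610485414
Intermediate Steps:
n = 0 (n = 3 - 3 = 0)
s = 0
j(W) = 2*W
H(g, v) = -v (H(g, v) = 2*0 - v = 0 - v = -v)
f(C, E) = 7*(1 + 3*C*E)² (f(C, E) = 7*(-((C*(-3))*E - 1))² = 7*(-((-3*C)*E - 1))² = 7*(-(-3*C*E - 1))² = 7*(-(-1 - 3*C*E))² = 7*(1 + 3*C*E)²)
f(20, 24)*(-42) = (7*(1 + 3*20*24)²)*(-42) = (7*(1 + 1440)²)*(-42) = (7*1441²)*(-42) = (7*2076481)*(-42) = 14535367*(-42) = -610485414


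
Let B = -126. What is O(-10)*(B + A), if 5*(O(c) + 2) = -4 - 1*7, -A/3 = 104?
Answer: 9198/5 ≈ 1839.6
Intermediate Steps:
A = -312 (A = -3*104 = -312)
O(c) = -21/5 (O(c) = -2 + (-4 - 1*7)/5 = -2 + (-4 - 7)/5 = -2 + (⅕)*(-11) = -2 - 11/5 = -21/5)
O(-10)*(B + A) = -21*(-126 - 312)/5 = -21/5*(-438) = 9198/5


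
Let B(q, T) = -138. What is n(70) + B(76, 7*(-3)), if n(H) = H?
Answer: -68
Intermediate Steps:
n(70) + B(76, 7*(-3)) = 70 - 138 = -68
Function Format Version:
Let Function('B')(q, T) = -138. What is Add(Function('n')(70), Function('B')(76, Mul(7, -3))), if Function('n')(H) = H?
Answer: -68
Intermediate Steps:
Add(Function('n')(70), Function('B')(76, Mul(7, -3))) = Add(70, -138) = -68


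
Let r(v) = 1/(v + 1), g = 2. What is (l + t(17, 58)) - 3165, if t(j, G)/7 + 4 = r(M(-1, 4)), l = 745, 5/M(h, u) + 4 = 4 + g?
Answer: -2446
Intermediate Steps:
M(h, u) = 5/2 (M(h, u) = 5/(-4 + (4 + 2)) = 5/(-4 + 6) = 5/2)
r(v) = 1/(1 + v)
t(j, G) = -26 (t(j, G) = -28 + 7/(1 + 5/2) = -28 + 7/(7/2) = -28 + 7*(2/7) = -28 + 2 = -26)
(l + t(17, 58)) - 3165 = (745 - 26) - 3165 = 719 - 3165 = -2446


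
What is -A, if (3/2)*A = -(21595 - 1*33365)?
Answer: -23540/3 ≈ -7846.7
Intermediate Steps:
A = 23540/3 (A = 2*(-(21595 - 1*33365))/3 = 2*(-(21595 - 33365))/3 = 2*(-1*(-11770))/3 = (⅔)*11770 = 23540/3 ≈ 7846.7)
-A = -1*23540/3 = -23540/3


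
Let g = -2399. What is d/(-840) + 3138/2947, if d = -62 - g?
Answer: -202439/117880 ≈ -1.7173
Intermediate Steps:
d = 2337 (d = -62 - 1*(-2399) = -62 + 2399 = 2337)
d/(-840) + 3138/2947 = 2337/(-840) + 3138/2947 = 2337*(-1/840) + 3138*(1/2947) = -779/280 + 3138/2947 = -202439/117880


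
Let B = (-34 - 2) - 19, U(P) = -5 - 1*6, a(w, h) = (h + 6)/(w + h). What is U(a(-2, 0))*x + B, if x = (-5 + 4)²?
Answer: -66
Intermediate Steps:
a(w, h) = (6 + h)/(h + w)
U(P) = -11 (U(P) = -5 - 6 = -11)
x = 1 (x = (-1)² = 1)
B = -55 (B = -36 - 19 = -55)
U(a(-2, 0))*x + B = -11*1 - 55 = -11 - 55 = -66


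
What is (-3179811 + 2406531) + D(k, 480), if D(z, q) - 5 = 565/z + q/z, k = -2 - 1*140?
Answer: -109806095/142 ≈ -7.7328e+5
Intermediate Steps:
k = -142 (k = -2 - 140 = -142)
D(z, q) = 5 + 565/z + q/z (D(z, q) = 5 + (565/z + q/z) = 5 + 565/z + q/z)
(-3179811 + 2406531) + D(k, 480) = (-3179811 + 2406531) + (565 + 480 + 5*(-142))/(-142) = -773280 - (565 + 480 - 710)/142 = -773280 - 1/142*335 = -773280 - 335/142 = -109806095/142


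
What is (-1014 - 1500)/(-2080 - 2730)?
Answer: 1257/2405 ≈ 0.52266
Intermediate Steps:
(-1014 - 1500)/(-2080 - 2730) = -2514/(-4810) = -2514*(-1/4810) = 1257/2405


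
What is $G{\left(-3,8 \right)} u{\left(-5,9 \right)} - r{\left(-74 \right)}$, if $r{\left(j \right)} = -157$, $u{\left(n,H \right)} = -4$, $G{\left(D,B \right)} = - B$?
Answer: $189$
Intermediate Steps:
$G{\left(-3,8 \right)} u{\left(-5,9 \right)} - r{\left(-74 \right)} = \left(-1\right) 8 \left(-4\right) - -157 = \left(-8\right) \left(-4\right) + 157 = 32 + 157 = 189$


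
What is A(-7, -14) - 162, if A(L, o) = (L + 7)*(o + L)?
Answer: -162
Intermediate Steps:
A(L, o) = (7 + L)*(L + o)
A(-7, -14) - 162 = ((-7)**2 + 7*(-7) + 7*(-14) - 7*(-14)) - 162 = (49 - 49 - 98 + 98) - 162 = 0 - 162 = -162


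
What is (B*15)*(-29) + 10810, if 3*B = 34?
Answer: 5880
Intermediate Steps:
B = 34/3 (B = (⅓)*34 = 34/3 ≈ 11.333)
(B*15)*(-29) + 10810 = ((34/3)*15)*(-29) + 10810 = 170*(-29) + 10810 = -4930 + 10810 = 5880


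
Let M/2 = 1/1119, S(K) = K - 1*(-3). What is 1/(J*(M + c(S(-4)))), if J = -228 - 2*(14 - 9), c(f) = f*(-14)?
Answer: -1119/3728984 ≈ -0.00030008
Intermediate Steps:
S(K) = 3 + K (S(K) = K + 3 = 3 + K)
c(f) = -14*f
M = 2/1119 ≈ 0.0017873
J = -238 (J = -228 - 2*5 = -228 - 10 = -238)
1/(J*(M + c(S(-4)))) = 1/(-238*(2/1119 - 14*(3 - 4))) = 1/(-238*(2/1119 - 14*(-1))) = 1/(-238*(2/1119 + 14)) = 1/(-238*15668/1119) = 1/(-3728984/1119) = -1119/3728984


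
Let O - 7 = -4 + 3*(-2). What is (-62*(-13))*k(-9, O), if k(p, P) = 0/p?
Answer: 0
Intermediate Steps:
O = -3 (O = 7 + (-4 + 3*(-2)) = 7 + (-4 - 6) = 7 - 10 = -3)
k(p, P) = 0
(-62*(-13))*k(-9, O) = -62*(-13)*0 = 806*0 = 0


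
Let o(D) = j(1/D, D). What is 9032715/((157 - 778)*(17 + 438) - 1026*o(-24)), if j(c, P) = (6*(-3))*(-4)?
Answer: -334545/13201 ≈ -25.342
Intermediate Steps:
j(c, P) = 72 (j(c, P) = -18*(-4) = 72)
o(D) = 72
9032715/((157 - 778)*(17 + 438) - 1026*o(-24)) = 9032715/((157 - 778)*(17 + 438) - 1026*72) = 9032715/(-621*455 - 73872) = 9032715/(-282555 - 73872) = 9032715/(-356427) = 9032715*(-1/356427) = -334545/13201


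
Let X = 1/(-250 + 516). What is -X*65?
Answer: -65/266 ≈ -0.24436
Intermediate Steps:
X = 1/266 ≈ 0.0037594
-X*65 = -65/266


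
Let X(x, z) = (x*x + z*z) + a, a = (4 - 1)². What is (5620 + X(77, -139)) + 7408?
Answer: 38287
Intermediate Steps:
a = 9 (a = 3² = 9)
X(x, z) = 9 + x² + z² (X(x, z) = (x*x + z*z) + 9 = (x² + z²) + 9 = 9 + x² + z²)
(5620 + X(77, -139)) + 7408 = (5620 + (9 + 77² + (-139)²)) + 7408 = (5620 + (9 + 5929 + 19321)) + 7408 = (5620 + 25259) + 7408 = 30879 + 7408 = 38287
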